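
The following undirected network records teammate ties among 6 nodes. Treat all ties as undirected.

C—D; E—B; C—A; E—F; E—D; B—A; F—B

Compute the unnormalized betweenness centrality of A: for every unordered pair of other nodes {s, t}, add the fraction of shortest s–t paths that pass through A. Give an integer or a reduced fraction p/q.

3/2

Pairs whose geodesics pass through A — B–C: 1; F–C: 1/2.
All other pairs contribute 0.
Summing the contributions gives betweenness(A) = 3/2.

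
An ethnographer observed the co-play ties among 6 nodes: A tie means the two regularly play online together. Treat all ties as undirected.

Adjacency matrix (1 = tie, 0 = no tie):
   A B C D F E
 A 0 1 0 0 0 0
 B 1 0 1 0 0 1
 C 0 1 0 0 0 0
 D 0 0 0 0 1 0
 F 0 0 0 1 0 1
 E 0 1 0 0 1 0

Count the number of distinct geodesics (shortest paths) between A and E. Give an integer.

The shortest distance is 2, and the only length-2 path is A–B–E. So there is exactly 1 shortest path.

1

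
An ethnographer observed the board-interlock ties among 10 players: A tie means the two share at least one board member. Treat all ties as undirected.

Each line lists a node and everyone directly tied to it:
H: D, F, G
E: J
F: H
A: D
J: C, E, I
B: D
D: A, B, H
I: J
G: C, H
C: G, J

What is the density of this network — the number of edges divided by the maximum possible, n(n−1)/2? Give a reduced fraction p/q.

1/5

There are 9 edges and 10 nodes, so the maximum possible is C(10,2) = 45.
Density = 9/45 = 1/5.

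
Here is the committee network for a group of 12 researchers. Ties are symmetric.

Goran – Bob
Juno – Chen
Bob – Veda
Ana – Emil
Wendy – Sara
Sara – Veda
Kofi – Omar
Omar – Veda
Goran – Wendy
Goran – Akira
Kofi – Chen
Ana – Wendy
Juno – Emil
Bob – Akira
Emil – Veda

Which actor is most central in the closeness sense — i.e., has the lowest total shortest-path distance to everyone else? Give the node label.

Farness (sum of distances to all others) for each node — Akira:31, Ana:26, Bob:24, Chen:34, Emil:22, Goran:28, Juno:28, Kofi:31, Omar:25, Sara:25, Veda:19, Wendy:25.
The smallest farness is 19, for Veda, so Veda has the highest closeness.

Veda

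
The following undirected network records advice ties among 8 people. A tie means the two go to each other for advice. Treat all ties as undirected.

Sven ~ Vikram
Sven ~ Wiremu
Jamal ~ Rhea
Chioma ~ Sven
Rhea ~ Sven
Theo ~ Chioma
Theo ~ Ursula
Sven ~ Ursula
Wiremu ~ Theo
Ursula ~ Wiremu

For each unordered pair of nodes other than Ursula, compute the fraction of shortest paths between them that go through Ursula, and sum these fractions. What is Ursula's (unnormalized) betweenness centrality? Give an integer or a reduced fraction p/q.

Pairs whose geodesics pass through Ursula — Sven–Theo: 1/3; Rhea–Theo: 1/3; Theo–Vikram: 1/3; Theo–Jamal: 1/3.
All other pairs contribute 0.
Summing the contributions gives betweenness(Ursula) = 4/3.

4/3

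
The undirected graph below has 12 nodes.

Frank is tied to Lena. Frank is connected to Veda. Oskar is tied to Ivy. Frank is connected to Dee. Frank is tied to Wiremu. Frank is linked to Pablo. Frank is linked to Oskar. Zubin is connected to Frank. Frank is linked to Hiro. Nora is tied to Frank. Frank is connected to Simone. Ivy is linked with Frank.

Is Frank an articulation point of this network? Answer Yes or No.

Removing Frank leaves {Ivy and Oskar} with no path to {Wiremu}, so the network splits into 10 components. Frank is a cut vertex.

Yes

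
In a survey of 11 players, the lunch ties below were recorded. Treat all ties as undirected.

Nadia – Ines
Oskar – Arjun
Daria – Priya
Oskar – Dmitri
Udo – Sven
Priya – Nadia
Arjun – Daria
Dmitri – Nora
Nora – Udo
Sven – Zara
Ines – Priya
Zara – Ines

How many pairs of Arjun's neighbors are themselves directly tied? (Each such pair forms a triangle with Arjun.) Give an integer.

Arjun's neighbors are Daria and Oskar, but none of them are tied to each other, so no triangle contains Arjun.

0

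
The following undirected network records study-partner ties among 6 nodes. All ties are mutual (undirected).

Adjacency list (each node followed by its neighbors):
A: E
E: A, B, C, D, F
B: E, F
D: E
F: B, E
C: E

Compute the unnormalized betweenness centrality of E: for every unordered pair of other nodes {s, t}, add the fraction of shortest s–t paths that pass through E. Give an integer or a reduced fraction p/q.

Pairs whose geodesics pass through E — B–C: 1; B–A: 1; B–D: 1; F–C: 1; F–A: 1; F–D: 1; C–A: 1; C–D: 1; A–D: 1.
All other pairs contribute 0.
Summing the contributions gives betweenness(E) = 9.

9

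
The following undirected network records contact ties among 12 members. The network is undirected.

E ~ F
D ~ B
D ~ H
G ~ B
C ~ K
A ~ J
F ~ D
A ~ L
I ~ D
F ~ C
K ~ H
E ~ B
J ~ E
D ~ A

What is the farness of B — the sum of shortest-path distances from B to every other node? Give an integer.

Distances from B: A:2, C:3, D:1, E:1, F:2, G:1, H:2, I:2, J:2, K:3, L:3.
Sum = 2 + 3 + 1 + 1 + 2 + 1 + 2 + 2 + 2 + 3 + 3 = 22.

22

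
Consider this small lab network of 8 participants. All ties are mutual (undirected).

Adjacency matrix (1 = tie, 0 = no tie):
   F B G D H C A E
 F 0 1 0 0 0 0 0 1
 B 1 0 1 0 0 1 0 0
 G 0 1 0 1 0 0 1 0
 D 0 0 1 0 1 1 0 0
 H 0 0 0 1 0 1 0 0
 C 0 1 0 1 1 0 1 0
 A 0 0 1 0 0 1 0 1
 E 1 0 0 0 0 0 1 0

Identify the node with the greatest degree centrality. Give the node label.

Degrees — A:3, B:3, C:4, D:3, E:2, F:2, G:3, H:2.
The maximum is 4, attained only by C.

C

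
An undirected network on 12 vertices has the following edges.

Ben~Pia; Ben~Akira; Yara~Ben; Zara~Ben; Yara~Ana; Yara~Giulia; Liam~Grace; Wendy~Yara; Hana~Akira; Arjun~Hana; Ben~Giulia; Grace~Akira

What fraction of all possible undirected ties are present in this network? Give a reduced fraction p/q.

2/11

There are 12 edges and 12 nodes, so the maximum possible is C(12,2) = 66.
Density = 12/66 = 2/11.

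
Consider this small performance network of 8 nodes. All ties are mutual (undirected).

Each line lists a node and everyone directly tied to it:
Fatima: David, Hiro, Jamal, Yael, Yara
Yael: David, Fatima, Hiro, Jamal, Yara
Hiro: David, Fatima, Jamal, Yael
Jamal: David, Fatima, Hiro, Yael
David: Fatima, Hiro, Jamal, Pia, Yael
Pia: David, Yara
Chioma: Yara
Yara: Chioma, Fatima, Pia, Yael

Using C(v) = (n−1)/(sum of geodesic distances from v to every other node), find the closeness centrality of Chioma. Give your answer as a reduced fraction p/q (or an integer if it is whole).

Distances from Chioma: David:3, Fatima:2, Hiro:3, Jamal:3, Pia:2, Yael:2, Yara:1. Sum = 16.
n = 8, so closeness = 7/16.

7/16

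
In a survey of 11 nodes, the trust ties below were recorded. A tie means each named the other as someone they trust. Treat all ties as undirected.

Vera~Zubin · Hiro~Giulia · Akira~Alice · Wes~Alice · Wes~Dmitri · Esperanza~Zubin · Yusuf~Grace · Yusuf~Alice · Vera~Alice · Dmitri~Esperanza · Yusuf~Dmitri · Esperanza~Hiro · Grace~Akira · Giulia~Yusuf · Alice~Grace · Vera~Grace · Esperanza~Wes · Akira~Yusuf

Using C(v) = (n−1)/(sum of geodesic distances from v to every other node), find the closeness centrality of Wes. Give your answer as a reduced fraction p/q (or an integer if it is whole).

5/9

Distances from Wes: Akira:2, Alice:1, Dmitri:1, Esperanza:1, Giulia:3, Grace:2, Hiro:2, Vera:2, Yusuf:2, Zubin:2. Sum = 18.
n = 11, so closeness = 10/18 = 5/9.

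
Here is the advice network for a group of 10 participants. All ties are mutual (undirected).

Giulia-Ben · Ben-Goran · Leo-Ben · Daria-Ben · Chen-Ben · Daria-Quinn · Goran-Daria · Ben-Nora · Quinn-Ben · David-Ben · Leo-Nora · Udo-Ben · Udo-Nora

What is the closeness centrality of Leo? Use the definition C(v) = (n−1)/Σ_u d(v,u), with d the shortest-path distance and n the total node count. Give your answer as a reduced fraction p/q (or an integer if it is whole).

Distances from Leo: Ben:1, Chen:2, Daria:2, David:2, Giulia:2, Goran:2, Nora:1, Quinn:2, Udo:2. Sum = 16.
n = 10, so closeness = 9/16.

9/16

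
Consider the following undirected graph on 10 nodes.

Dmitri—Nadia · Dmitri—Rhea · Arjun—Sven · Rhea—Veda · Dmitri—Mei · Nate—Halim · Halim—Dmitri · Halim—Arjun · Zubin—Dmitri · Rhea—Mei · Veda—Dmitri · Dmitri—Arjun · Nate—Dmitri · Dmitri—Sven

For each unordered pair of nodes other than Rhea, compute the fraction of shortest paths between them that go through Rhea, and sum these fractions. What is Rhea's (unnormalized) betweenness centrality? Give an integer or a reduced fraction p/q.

1/2

Pairs whose geodesics pass through Rhea — Mei–Veda: 1/2.
All other pairs contribute 0.
Summing the contributions gives betweenness(Rhea) = 1/2.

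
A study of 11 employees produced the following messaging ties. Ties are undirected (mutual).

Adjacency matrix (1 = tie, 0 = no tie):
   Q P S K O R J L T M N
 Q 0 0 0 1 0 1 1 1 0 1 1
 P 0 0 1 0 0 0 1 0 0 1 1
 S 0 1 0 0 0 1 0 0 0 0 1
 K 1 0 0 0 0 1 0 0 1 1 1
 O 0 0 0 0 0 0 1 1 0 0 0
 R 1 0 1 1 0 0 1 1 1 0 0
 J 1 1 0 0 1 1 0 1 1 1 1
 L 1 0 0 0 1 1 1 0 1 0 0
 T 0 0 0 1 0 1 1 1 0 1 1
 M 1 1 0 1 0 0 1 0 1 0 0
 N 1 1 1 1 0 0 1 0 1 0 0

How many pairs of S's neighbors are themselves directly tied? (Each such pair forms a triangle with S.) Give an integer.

1

S's neighbors: N, P, and R.
Neighbor pairs that are themselves tied: S–N–P. Each forms one triangle with S, for 1 in total.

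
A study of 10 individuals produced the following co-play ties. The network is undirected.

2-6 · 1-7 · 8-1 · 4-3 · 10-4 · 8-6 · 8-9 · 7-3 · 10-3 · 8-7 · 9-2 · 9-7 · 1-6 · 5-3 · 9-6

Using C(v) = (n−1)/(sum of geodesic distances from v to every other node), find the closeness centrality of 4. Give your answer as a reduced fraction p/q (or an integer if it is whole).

Distances from 4: 1:3, 2:4, 3:1, 5:2, 6:4, 7:2, 8:3, 9:3, 10:1. Sum = 23.
n = 10, so closeness = 9/23.

9/23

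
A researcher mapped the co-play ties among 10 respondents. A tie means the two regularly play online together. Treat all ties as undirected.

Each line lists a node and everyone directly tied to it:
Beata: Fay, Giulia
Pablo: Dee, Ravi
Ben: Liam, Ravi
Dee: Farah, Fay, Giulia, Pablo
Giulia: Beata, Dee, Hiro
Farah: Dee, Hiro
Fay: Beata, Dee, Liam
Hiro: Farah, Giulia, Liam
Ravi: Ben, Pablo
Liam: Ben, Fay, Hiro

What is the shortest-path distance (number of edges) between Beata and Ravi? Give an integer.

4

One shortest route is Beata – Fay – Liam – Ben – Ravi, which uses 4 edges, and at distance 3 from Beata we only reach {Ben, Farah, Pablo}, which does not include Ravi. So d(Beata,Ravi) = 4.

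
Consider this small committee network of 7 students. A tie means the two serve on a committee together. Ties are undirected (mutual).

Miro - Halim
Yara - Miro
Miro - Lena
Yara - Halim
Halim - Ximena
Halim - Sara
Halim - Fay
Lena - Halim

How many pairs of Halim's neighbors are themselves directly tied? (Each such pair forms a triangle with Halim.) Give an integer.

2

Halim's neighbors: Fay, Lena, Miro, Sara, Ximena, and Yara.
Neighbor pairs that are themselves tied: Halim–Lena–Miro; Halim–Miro–Yara. Each forms one triangle with Halim, for 2 in total.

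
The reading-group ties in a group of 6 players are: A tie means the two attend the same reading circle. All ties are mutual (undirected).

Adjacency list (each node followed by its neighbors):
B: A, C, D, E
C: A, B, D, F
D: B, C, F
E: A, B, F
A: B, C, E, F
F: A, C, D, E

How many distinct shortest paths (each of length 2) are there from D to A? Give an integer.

3

The shortest distance is 2. The length-2 paths are: D–B–A; D–F–A; D–C–A.
That gives 3 distinct shortest paths.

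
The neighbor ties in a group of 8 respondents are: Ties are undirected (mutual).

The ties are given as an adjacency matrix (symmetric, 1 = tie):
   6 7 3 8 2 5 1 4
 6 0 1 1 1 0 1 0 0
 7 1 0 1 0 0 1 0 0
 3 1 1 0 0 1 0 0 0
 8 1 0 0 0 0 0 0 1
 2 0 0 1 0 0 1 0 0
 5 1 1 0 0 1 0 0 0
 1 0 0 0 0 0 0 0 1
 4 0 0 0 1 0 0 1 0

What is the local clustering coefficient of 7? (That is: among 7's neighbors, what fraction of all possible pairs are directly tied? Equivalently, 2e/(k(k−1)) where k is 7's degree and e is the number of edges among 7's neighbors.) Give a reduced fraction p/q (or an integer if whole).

2/3

7's neighbors: 3, 5, and 6 (k = 3).
Possible neighbor pairs: C(3,2) = 3. Edges among them: 3–6, 5–6 → e = 2.
Clustering(7) = 2/3.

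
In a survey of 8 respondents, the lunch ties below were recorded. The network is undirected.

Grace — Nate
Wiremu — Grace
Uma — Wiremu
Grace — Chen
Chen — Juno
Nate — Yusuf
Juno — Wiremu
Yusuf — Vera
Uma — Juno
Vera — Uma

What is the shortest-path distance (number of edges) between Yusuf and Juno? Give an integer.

3

One shortest route is Yusuf – Vera – Uma – Juno, which uses 3 edges, and at distance 2 from Yusuf we only reach {Grace, Uma}, which does not include Juno. So d(Yusuf,Juno) = 3.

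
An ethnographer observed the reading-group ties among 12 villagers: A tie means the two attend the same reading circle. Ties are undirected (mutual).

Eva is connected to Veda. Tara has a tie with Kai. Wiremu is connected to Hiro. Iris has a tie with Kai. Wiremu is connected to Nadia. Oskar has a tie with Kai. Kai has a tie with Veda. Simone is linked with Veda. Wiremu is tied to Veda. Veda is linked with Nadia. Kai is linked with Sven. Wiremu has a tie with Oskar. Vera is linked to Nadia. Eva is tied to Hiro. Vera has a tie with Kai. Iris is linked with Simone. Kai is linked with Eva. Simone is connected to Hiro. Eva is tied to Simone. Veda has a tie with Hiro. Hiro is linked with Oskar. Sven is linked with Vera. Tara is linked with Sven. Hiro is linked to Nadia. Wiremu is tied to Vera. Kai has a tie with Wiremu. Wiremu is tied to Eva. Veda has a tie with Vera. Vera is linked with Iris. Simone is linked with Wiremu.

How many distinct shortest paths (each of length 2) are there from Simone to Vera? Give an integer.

3

The shortest distance is 2. The length-2 paths are: Simone–Wiremu–Vera; Simone–Iris–Vera; Simone–Veda–Vera.
That gives 3 distinct shortest paths.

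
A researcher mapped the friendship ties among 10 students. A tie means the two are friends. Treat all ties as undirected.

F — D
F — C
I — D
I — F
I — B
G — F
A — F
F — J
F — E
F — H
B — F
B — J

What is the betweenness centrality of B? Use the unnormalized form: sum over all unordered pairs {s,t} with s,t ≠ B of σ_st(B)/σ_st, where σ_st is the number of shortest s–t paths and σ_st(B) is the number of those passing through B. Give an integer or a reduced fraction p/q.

1/2

Pairs whose geodesics pass through B — I–J: 1/2.
All other pairs contribute 0.
Summing the contributions gives betweenness(B) = 1/2.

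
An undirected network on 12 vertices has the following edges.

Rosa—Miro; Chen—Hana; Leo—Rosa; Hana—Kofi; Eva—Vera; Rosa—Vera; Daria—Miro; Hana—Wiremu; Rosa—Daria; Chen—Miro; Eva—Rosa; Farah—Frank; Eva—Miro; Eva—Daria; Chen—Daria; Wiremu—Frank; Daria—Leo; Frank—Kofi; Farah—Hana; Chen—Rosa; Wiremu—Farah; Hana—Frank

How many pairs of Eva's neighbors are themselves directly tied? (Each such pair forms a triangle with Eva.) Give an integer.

Eva's neighbors: Daria, Miro, Rosa, and Vera.
Neighbor pairs that are themselves tied: Eva–Daria–Miro; Eva–Daria–Rosa; Eva–Miro–Rosa; Eva–Rosa–Vera. Each forms one triangle with Eva, for 4 in total.

4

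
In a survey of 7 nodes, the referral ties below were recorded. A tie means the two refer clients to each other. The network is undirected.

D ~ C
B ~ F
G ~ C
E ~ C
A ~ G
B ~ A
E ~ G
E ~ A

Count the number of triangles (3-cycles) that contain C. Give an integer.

1

C's neighbors: D, E, and G.
Neighbor pairs that are themselves tied: C–E–G. Each forms one triangle with C, for 1 in total.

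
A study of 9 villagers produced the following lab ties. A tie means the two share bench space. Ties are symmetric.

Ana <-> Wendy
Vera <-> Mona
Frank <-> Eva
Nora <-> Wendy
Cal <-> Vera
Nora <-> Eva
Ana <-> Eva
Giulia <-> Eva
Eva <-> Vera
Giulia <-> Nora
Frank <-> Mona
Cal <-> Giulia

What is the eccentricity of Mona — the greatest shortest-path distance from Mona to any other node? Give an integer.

Distances from Mona: Ana:3, Cal:2, Eva:2, Frank:1, Giulia:3, Nora:3, Vera:1, Wendy:4.
The largest is 4 (to Wendy), so the eccentricity of Mona is 4.

4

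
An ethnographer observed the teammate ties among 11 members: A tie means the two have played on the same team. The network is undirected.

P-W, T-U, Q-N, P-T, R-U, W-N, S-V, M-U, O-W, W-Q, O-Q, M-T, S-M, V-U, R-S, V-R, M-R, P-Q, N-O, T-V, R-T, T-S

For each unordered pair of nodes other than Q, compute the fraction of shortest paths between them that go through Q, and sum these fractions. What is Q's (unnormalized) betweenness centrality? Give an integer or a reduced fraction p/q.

7

Pairs whose geodesics pass through Q — N–P: 1/2; N–R: 1/2; N–V: 1/2; N–M: 1/2; N–S: 1/2; N–T: 1/2; N–U: 1/2; O–P: 1/2; O–R: 1/2; O–V: 1/2; O–M: 1/2; O–S: 1/2; O–T: 1/2; O–U: 1/2.
All other pairs contribute 0.
Summing the contributions gives betweenness(Q) = 7.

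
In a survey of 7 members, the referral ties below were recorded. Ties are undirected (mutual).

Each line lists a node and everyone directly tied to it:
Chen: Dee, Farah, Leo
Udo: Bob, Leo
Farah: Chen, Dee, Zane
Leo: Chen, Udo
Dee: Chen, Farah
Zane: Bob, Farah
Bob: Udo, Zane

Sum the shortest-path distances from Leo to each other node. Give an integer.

Distances from Leo: Bob:2, Chen:1, Dee:2, Farah:2, Udo:1, Zane:3.
Sum = 2 + 1 + 2 + 2 + 1 + 3 = 11.

11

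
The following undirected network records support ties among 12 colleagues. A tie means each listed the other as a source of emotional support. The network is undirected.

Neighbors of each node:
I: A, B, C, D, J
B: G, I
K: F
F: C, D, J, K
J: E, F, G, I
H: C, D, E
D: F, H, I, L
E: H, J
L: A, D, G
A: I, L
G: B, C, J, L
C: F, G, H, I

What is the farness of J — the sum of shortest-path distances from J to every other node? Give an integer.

18

Distances from J: A:2, B:2, C:2, D:2, E:1, F:1, G:1, H:2, I:1, K:2, L:2.
Sum = 2 + 2 + 2 + 2 + 1 + 1 + 1 + 2 + 1 + 2 + 2 = 18.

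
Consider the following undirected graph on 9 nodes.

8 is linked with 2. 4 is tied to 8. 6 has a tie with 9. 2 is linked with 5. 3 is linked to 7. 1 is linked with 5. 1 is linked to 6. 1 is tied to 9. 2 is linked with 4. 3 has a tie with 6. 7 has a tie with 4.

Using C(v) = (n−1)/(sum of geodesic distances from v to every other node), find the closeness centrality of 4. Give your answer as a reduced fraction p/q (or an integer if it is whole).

8/17

Distances from 4: 1:3, 2:1, 3:2, 5:2, 6:3, 7:1, 8:1, 9:4. Sum = 17.
n = 9, so closeness = 8/17.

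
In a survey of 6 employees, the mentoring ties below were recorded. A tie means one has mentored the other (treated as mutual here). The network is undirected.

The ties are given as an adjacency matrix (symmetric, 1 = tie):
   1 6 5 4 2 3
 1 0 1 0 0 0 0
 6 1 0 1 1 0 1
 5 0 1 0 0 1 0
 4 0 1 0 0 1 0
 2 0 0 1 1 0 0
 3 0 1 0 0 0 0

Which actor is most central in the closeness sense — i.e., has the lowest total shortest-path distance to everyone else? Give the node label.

Farness (sum of distances to all others) for each node — 1:10, 2:10, 3:10, 4:8, 5:8, 6:6.
The smallest farness is 6, for 6, so 6 has the highest closeness.

6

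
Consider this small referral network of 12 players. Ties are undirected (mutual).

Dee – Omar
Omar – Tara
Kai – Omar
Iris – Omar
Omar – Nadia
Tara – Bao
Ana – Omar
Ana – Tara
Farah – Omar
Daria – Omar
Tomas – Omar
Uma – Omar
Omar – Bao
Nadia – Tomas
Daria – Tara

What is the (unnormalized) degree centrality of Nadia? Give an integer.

Nadia is directly tied to Omar and Tomas. That is 2 neighbors, so the degree of Nadia is 2.

2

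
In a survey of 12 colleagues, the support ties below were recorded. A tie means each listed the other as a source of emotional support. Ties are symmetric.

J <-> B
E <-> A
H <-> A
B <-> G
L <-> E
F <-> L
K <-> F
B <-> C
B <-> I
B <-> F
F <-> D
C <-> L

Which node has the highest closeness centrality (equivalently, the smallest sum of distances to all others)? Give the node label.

Farness (sum of distances to all others) for each node — A:37, B:23, C:25, D:31, E:29, F:21, G:33, H:47, I:33, J:33, K:31, L:23.
The smallest farness is 21, for F, so F has the highest closeness.

F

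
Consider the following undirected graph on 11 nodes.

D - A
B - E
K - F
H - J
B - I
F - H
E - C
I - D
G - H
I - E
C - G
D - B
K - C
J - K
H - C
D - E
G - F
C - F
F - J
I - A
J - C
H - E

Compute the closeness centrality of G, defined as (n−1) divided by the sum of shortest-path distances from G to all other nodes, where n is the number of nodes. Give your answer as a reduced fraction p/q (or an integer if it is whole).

5/11

Distances from G: A:4, B:3, C:1, D:3, E:2, F:1, H:1, I:3, J:2, K:2. Sum = 22.
n = 11, so closeness = 10/22 = 5/11.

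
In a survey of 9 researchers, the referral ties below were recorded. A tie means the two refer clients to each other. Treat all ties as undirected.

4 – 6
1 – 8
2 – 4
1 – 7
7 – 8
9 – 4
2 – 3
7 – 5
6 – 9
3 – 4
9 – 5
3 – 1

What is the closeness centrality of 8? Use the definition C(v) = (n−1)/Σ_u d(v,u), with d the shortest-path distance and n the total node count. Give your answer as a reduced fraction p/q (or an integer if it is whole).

8/19

Distances from 8: 1:1, 2:3, 3:2, 4:3, 5:2, 6:4, 7:1, 9:3. Sum = 19.
n = 9, so closeness = 8/19.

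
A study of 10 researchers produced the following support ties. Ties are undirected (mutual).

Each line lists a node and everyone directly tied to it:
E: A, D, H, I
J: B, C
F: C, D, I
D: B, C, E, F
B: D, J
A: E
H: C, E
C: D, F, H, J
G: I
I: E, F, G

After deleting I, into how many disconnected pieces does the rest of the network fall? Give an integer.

Without I, the remaining ties split the others into: {A, B, C, D, E, F, H, J}; {G}.
That's 2 separate components.

2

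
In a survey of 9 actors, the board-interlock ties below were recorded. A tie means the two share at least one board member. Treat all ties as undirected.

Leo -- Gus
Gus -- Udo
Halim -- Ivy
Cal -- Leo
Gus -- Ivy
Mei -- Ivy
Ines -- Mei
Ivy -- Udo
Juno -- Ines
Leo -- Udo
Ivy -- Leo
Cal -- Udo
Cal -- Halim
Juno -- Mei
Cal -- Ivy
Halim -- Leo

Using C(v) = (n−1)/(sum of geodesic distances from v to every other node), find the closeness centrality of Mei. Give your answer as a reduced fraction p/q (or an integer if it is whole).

Distances from Mei: Cal:2, Gus:2, Halim:2, Ines:1, Ivy:1, Juno:1, Leo:2, Udo:2. Sum = 13.
n = 9, so closeness = 8/13.

8/13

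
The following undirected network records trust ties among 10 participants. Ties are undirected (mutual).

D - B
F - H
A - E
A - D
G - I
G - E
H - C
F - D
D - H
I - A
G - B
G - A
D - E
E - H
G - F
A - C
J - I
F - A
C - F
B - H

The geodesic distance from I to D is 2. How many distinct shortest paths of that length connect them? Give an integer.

1

The shortest distance is 2, and the only length-2 path is I–A–D. So there is exactly 1 shortest path.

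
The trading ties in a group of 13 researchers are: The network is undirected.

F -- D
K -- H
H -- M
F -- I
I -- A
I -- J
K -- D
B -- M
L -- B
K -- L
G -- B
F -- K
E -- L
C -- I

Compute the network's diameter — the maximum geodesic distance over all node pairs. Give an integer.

Eccentricity of each node (its greatest distance to any other): A:6, B:5, C:6, D:4, E:5, F:4, G:6, H:4, I:5, J:6, K:3, L:4, M:5.
The maximum eccentricity is 6, realized for instance by the pair C–G via C – I – F – K – L – B – G. So the diameter is 6.

6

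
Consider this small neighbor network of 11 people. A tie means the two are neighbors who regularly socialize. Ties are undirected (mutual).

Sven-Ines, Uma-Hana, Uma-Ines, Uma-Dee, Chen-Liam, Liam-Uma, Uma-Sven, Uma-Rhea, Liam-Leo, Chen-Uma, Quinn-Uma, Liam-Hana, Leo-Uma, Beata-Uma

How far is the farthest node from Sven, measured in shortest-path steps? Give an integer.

2

Distances from Sven: Beata:2, Chen:2, Dee:2, Hana:2, Ines:1, Leo:2, Liam:2, Quinn:2, Rhea:2, Uma:1.
The largest is 2 (to Quinn, Dee, Rhea, Liam, Chen, Beata, Hana, and Leo), so the eccentricity of Sven is 2.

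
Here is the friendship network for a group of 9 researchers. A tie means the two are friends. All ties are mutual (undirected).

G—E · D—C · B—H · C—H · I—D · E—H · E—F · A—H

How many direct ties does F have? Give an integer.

1

F is directly tied to E. That is 1 neighbor, so the degree of F is 1.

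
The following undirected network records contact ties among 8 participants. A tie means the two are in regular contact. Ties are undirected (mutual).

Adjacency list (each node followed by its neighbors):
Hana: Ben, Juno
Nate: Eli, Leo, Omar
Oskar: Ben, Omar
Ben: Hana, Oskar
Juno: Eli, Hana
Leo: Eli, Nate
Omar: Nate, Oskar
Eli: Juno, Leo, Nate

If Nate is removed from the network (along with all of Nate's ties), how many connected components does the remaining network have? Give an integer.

Nate's neighbors (Eli, Leo, and Omar) remain reachable from one another through other ties, so the rest of the network stays in one piece.

1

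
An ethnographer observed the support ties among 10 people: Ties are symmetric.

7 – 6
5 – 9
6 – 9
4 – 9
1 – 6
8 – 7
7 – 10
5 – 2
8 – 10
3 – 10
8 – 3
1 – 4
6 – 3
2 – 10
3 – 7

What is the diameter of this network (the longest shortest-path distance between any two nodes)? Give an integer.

4

Eccentricity of each node (its greatest distance to any other): 1:4, 2:4, 3:3, 4:4, 5:3, 6:3, 7:3, 8:4, 9:3, 10:4.
The maximum eccentricity is 4, realized for instance by the pair 1–2 via 1 – 6 – 7 – 10 – 2. So the diameter is 4.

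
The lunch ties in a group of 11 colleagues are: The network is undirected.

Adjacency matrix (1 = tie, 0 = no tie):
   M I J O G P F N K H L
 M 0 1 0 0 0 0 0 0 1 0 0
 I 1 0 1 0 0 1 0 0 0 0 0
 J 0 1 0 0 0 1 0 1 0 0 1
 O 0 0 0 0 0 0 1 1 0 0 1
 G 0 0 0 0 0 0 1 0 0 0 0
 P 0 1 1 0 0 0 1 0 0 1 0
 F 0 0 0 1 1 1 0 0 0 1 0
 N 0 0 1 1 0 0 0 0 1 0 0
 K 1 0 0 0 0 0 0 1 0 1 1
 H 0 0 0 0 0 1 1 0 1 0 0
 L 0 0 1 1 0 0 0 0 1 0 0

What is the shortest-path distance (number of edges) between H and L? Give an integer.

One shortest route is H – K – L, which uses 2 edges, and H and L are not directly tied, so nothing shorter exists. So d(H,L) = 2.

2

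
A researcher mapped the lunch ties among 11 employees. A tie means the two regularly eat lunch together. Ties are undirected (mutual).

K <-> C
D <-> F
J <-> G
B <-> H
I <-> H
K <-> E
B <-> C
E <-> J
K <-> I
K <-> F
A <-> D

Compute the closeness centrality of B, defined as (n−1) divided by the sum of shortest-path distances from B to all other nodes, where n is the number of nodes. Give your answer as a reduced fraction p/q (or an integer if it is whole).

1/3

Distances from B: A:5, C:1, D:4, E:3, F:3, G:5, H:1, I:2, J:4, K:2. Sum = 30.
n = 11, so closeness = 10/30 = 1/3.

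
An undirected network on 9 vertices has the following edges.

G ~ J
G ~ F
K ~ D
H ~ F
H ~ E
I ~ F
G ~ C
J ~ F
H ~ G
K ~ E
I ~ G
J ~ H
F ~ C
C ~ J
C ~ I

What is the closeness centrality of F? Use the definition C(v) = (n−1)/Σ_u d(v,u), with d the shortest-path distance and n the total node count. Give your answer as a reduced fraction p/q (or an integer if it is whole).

4/7

Distances from F: C:1, D:4, E:2, G:1, H:1, I:1, J:1, K:3. Sum = 14.
n = 9, so closeness = 8/14 = 4/7.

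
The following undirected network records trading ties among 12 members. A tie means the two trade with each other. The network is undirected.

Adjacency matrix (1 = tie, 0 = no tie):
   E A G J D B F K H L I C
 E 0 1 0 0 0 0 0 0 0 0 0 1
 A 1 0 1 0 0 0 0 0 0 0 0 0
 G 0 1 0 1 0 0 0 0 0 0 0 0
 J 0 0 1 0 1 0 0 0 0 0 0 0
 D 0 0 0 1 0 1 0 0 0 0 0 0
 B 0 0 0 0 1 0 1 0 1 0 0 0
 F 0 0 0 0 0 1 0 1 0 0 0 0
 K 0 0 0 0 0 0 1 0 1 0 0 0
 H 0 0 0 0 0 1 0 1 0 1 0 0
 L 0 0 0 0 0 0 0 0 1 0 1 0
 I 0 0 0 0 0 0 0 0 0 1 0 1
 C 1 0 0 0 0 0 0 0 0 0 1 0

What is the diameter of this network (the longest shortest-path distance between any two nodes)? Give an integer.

6

Eccentricity of each node (its greatest distance to any other): A:6, B:5, C:5, D:5, E:6, F:6, G:5, H:5, I:5, J:5, K:6, L:5.
The maximum eccentricity is 6, realized for instance by the pair E–F via E – C – I – L – H – B – F. So the diameter is 6.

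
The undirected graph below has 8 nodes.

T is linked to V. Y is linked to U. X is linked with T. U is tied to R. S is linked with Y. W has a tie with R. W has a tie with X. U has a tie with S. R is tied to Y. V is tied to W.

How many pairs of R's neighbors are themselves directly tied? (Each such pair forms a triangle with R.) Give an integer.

R's neighbors: U, W, and Y.
Neighbor pairs that are themselves tied: R–U–Y. Each forms one triangle with R, for 1 in total.

1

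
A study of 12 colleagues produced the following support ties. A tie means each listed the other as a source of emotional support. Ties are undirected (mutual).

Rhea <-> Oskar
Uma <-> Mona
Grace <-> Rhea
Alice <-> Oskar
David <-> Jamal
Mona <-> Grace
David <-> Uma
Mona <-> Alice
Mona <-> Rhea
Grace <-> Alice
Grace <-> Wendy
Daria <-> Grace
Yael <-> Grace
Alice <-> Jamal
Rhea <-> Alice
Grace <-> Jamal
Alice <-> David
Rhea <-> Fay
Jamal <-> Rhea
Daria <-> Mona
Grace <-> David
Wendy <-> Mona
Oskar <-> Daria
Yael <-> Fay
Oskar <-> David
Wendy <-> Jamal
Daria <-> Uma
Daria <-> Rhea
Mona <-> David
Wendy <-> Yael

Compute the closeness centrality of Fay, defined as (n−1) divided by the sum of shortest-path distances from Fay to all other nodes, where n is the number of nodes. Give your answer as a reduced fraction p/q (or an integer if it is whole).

Distances from Fay: Alice:2, Daria:2, David:3, Grace:2, Jamal:2, Mona:2, Oskar:2, Rhea:1, Uma:3, Wendy:2, Yael:1. Sum = 22.
n = 12, so closeness = 11/22 = 1/2.

1/2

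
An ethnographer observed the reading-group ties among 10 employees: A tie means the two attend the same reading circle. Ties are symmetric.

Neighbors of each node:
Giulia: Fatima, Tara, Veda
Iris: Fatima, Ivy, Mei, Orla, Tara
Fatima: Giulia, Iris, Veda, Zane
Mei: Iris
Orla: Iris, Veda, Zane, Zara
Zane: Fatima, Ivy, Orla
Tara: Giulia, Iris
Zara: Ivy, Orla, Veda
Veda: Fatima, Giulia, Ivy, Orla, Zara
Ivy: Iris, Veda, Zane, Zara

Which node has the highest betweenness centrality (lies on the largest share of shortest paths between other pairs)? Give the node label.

Unnormalized betweenness of each node: Fatima:25/6, Giulia:25/12, Iris:77/6, Ivy:15/4, Mei:0, Orla:15/4, Tara:1, Veda:21/4, Zane:11/12, Zara:1/4.
Iris has the largest value, 77/6, making it the main broker — the node through which the most shortest paths run.

Iris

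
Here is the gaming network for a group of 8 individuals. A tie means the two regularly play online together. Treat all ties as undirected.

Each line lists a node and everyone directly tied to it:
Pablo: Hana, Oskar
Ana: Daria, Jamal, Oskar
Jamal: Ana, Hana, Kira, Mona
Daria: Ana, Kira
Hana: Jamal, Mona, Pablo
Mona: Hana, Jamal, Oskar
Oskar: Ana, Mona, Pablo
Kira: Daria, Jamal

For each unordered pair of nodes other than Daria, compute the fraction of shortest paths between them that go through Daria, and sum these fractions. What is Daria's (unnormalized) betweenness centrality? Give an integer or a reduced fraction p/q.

Pairs whose geodesics pass through Daria — Oskar–Kira: 1/3; Ana–Kira: 1/2.
All other pairs contribute 0.
Summing the contributions gives betweenness(Daria) = 5/6.

5/6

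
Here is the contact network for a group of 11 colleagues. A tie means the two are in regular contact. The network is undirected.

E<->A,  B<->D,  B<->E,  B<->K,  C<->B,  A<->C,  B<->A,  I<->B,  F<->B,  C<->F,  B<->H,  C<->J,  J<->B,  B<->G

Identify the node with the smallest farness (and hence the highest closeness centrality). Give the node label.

B

Farness (sum of distances to all others) for each node — A:17, B:10, C:16, D:19, E:18, F:18, G:19, H:19, I:19, J:18, K:19.
The smallest farness is 10, for B, so B has the highest closeness.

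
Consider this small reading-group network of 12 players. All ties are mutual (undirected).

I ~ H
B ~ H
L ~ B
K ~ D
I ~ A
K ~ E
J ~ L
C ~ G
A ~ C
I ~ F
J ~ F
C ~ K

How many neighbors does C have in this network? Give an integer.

C is directly tied to A, G, and K. That is 3 neighbors, so the degree of C is 3.

3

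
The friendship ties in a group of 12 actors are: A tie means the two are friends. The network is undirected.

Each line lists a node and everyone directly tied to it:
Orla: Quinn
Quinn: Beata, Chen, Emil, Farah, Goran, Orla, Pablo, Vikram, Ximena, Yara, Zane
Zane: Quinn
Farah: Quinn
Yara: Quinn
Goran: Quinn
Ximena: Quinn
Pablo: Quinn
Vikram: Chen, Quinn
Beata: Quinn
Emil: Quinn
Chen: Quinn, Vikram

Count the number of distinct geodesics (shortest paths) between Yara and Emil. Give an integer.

The shortest distance is 2, and the only length-2 path is Yara–Quinn–Emil. So there is exactly 1 shortest path.

1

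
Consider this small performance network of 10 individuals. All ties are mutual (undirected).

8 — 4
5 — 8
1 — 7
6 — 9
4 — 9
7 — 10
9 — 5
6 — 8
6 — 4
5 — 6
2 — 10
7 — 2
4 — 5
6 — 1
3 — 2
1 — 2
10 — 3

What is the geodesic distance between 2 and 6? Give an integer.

2

One shortest route is 2 – 1 – 6, which uses 2 edges, and 2 and 6 are not directly tied, so nothing shorter exists. So d(2,6) = 2.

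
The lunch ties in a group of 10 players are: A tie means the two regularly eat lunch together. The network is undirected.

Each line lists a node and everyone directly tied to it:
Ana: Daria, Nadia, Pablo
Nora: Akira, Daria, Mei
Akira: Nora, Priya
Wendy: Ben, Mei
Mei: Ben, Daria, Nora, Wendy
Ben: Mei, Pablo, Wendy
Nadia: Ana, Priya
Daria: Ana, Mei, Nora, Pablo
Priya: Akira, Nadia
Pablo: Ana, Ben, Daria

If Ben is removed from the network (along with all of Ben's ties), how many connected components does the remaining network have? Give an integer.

1

Ben's neighbors (Mei, Pablo, and Wendy) remain reachable from one another through other ties, so the rest of the network stays in one piece.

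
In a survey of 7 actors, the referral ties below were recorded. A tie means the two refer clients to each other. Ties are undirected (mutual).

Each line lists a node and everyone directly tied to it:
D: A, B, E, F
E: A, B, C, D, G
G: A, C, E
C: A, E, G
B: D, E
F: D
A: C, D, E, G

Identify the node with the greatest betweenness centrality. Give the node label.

Unnormalized betweenness of each node: A:2, B:0, C:0, D:11/2, E:9/2, F:0, G:0.
D has the largest value, 11/2, making it the main broker — the node through which the most shortest paths run.

D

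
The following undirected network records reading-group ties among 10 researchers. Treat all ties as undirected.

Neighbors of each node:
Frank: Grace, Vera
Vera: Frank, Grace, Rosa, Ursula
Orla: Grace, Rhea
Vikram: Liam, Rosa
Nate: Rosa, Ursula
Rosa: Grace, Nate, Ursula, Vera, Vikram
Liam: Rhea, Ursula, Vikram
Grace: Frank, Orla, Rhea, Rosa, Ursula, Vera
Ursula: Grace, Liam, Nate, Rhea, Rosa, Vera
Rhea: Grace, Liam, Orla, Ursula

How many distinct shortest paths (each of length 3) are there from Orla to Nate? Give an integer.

The shortest distance is 3. The length-3 paths are: Orla–Grace–Ursula–Nate; Orla–Rhea–Ursula–Nate; Orla–Grace–Rosa–Nate.
That gives 3 distinct shortest paths.

3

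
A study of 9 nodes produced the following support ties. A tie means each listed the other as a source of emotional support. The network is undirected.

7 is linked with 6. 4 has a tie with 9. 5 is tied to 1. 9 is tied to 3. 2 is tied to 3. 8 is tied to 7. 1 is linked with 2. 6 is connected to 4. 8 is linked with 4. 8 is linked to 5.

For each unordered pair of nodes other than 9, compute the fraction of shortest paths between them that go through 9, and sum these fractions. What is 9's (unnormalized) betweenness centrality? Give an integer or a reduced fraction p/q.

Pairs whose geodesics pass through 9 — 8–3: 1; 7–3: 2/2; 6–3: 1; 6–2: 1; 4–3: 1; 4–2: 1.
All other pairs contribute 0.
Summing the contributions gives betweenness(9) = 6.

6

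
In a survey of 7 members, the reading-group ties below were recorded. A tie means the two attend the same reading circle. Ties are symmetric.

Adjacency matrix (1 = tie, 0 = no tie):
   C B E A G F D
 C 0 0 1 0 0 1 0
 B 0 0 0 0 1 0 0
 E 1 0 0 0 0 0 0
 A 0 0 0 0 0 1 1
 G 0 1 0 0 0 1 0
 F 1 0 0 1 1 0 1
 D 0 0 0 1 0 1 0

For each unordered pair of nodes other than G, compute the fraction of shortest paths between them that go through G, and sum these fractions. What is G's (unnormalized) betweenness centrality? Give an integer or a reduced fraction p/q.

5

Pairs whose geodesics pass through G — C–B: 1; B–E: 1; B–A: 1; B–F: 1; B–D: 1.
All other pairs contribute 0.
Summing the contributions gives betweenness(G) = 5.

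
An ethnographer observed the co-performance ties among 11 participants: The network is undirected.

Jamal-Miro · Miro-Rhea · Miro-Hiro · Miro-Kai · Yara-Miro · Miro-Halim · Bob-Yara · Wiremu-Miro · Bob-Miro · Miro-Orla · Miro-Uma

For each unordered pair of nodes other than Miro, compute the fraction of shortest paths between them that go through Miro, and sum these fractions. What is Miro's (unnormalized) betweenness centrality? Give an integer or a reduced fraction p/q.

44

Pairs whose geodesics pass through Miro — Wiremu–Kai: 1; Wiremu–Uma: 1; Wiremu–Yara: 1; Wiremu–Bob: 1; Wiremu–Orla: 1; Wiremu–Hiro: 1; Wiremu–Rhea: 1; Wiremu–Halim: 1; Wiremu–Jamal: 1; Kai–Uma: 1; Kai–Yara: 1; Kai–Bob: 1; Kai–Orla: 1; Kai–Hiro: 1 … (+30 more pairs).
All other pairs contribute 0.
Summing the contributions gives betweenness(Miro) = 44.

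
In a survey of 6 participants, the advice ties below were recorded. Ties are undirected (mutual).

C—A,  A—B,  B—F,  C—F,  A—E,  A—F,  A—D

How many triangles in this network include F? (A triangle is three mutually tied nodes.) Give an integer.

2

F's neighbors: A, B, and C.
Neighbor pairs that are themselves tied: F–A–B; F–A–C. Each forms one triangle with F, for 2 in total.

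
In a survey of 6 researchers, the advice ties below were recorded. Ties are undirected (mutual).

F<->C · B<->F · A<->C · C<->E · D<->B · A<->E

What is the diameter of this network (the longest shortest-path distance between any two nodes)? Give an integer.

Eccentricity of each node (its greatest distance to any other): A:4, B:3, C:3, D:4, E:4, F:2.
The maximum eccentricity is 4, realized for instance by the pair A–D via A – C – F – B – D. So the diameter is 4.

4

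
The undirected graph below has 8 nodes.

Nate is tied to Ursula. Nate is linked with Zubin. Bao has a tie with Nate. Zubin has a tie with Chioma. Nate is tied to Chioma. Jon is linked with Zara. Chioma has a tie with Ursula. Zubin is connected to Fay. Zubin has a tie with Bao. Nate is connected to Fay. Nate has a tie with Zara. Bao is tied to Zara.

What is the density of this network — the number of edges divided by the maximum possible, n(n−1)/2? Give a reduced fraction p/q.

3/7

There are 12 edges and 8 nodes, so the maximum possible is C(8,2) = 28.
Density = 12/28 = 3/7.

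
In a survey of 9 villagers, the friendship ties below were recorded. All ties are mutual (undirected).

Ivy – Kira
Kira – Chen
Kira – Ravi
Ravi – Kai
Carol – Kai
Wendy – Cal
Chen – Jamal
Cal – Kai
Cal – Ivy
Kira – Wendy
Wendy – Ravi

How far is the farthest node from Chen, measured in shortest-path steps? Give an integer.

4

Distances from Chen: Cal:3, Carol:4, Ivy:2, Jamal:1, Kai:3, Kira:1, Ravi:2, Wendy:2.
The largest is 4 (to Carol), so the eccentricity of Chen is 4.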